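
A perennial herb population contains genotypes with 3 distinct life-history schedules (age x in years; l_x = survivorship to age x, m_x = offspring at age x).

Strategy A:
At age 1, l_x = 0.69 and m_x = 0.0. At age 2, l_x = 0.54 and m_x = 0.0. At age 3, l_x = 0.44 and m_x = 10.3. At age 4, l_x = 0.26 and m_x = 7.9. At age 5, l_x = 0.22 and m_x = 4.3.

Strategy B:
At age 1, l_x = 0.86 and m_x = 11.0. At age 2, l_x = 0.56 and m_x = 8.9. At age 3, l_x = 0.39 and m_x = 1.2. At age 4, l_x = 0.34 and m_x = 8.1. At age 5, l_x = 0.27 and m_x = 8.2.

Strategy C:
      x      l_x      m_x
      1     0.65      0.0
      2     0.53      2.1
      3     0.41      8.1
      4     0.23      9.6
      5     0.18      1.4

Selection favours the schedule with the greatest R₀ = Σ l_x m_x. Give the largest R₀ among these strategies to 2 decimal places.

Strategy A: R₀ = 0.69×0.0 + 0.54×0.0 + 0.44×10.3 + 0.26×7.9 + 0.22×4.3 = 7.5320
Strategy B: R₀ = 0.86×11.0 + 0.56×8.9 + 0.39×1.2 + 0.34×8.1 + 0.27×8.2 = 19.8800
Strategy C: R₀ = 0.65×0.0 + 0.53×2.1 + 0.41×8.1 + 0.23×9.6 + 0.18×1.4 = 6.8940
Highest R₀: strategy B with 19.8800.

19.88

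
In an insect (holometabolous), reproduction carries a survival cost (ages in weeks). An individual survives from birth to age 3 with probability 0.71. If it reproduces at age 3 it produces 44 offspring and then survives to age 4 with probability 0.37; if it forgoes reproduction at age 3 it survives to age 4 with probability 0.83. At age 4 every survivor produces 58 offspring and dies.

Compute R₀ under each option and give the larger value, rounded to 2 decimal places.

breed at age 3: R₀ = 0.71 × (44 + 0.37 × 58) = 0.71 × 65.4600 = 46.4766
delay to age 4: R₀ = 0.71 × (0.83 × 58) = 0.71 × 48.1400 = 34.1794
Higher: breed at age 3 (46.4766).

46.48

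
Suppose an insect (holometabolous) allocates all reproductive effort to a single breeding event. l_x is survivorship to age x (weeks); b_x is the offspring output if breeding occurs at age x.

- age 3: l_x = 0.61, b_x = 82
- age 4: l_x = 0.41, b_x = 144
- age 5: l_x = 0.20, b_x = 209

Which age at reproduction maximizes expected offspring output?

4

Expected offspring if breeding at age x = l_x × b_x:
  age 3: 0.61 × 82 = 50.020
  age 4: 0.41 × 144 = 59.040
  age 5: 0.20 × 209 = 41.800
Maximum at age 4 (59.040).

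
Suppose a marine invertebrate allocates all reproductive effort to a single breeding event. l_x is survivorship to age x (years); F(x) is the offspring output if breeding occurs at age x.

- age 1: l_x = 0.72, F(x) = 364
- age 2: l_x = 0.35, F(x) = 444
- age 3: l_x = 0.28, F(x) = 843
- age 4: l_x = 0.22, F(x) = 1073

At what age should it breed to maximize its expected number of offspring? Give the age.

1

Expected offspring if breeding at age x = l_x × F(x):
  age 1: 0.72 × 364 = 262.080
  age 2: 0.35 × 444 = 155.400
  age 3: 0.28 × 843 = 236.040
  age 4: 0.22 × 1073 = 236.060
Maximum at age 1 (262.080).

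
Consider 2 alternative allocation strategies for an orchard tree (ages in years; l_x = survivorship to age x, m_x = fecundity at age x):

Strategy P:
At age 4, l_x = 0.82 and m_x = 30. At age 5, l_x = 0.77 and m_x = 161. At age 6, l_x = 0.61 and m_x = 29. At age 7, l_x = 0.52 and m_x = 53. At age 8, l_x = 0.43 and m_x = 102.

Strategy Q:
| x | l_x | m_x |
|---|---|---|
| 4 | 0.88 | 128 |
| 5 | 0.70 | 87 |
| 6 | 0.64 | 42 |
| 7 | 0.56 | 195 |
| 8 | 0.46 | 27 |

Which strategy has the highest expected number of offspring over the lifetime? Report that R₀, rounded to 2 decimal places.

322.04

Strategy P: R₀ = 0.82×30 + 0.77×161 + 0.61×29 + 0.52×53 + 0.43×102 = 237.6800
Strategy Q: R₀ = 0.88×128 + 0.70×87 + 0.64×42 + 0.56×195 + 0.46×27 = 322.0400
Highest R₀: strategy Q with 322.0400.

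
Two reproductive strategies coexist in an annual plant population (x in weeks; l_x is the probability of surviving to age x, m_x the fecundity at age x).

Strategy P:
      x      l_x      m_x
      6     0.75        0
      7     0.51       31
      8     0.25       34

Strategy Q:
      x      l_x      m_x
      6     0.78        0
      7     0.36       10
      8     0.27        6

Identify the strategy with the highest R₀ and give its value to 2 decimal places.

Strategy P: R₀ = 0.75×0 + 0.51×31 + 0.25×34 = 24.3100
Strategy Q: R₀ = 0.78×0 + 0.36×10 + 0.27×6 = 5.2200
Highest R₀: strategy P with 24.3100.

24.31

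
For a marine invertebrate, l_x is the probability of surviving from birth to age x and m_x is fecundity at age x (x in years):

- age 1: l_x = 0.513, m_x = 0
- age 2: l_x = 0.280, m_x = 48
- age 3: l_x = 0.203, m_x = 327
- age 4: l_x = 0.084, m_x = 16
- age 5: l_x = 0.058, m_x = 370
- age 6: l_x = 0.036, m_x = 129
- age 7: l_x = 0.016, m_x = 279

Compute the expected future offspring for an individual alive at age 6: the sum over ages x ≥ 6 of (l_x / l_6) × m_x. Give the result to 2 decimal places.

l_6 = 0.036. Conditional survival from age 6 to x is l_x / l_6.
  x=6: (0.036/0.036) × 129 = 129.0000
  x=7: (0.016/0.036) × 279 = 124.0000
Sum = 129.0000 + 124.0000 = 253.0000

253.00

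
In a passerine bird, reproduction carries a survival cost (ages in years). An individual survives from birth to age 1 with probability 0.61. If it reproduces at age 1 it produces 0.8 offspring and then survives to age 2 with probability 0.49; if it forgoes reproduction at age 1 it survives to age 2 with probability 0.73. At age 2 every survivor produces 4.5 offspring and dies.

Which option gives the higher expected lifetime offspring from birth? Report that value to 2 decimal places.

breed at age 1: R₀ = 0.61 × (0.8 + 0.49 × 4.5) = 0.61 × 3.0050 = 1.8330
delay to age 2: R₀ = 0.61 × (0.73 × 4.5) = 0.61 × 3.2850 = 2.0038
Higher: delay to age 2 (2.0038).

2.00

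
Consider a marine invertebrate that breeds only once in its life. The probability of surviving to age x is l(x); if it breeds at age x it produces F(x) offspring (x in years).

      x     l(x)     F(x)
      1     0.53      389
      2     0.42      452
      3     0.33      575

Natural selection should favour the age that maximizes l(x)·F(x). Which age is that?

1

Expected offspring if breeding at age x = l(x) × F(x):
  age 1: 0.53 × 389 = 206.170
  age 2: 0.42 × 452 = 189.840
  age 3: 0.33 × 575 = 189.750
Maximum at age 1 (206.170).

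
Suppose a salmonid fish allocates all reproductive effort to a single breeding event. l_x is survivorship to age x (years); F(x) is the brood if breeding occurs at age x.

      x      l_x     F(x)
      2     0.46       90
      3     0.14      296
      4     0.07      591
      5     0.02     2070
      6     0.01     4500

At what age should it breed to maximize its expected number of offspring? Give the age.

6

Expected offspring if breeding at age x = l_x × F(x):
  age 2: 0.46 × 90 = 41.400
  age 3: 0.14 × 296 = 41.440
  age 4: 0.07 × 591 = 41.370
  age 5: 0.02 × 2070 = 41.400
  age 6: 0.01 × 4500 = 45.000
Maximum at age 6 (45.000).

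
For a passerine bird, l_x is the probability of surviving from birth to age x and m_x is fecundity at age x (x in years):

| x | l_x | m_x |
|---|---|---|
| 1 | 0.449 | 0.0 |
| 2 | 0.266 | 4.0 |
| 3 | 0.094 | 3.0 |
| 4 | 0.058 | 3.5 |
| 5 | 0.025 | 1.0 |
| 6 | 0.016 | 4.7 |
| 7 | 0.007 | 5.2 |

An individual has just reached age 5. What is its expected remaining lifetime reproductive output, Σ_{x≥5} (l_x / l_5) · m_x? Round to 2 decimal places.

l_5 = 0.025. Conditional survival from age 5 to x is l_x / l_5.
  x=5: (0.025/0.025) × 1.0 = 1.0000
  x=6: (0.016/0.025) × 4.7 = 3.0080
  x=7: (0.007/0.025) × 5.2 = 1.4560
Sum = 1.0000 + 3.0080 + 1.4560 = 5.4640

5.46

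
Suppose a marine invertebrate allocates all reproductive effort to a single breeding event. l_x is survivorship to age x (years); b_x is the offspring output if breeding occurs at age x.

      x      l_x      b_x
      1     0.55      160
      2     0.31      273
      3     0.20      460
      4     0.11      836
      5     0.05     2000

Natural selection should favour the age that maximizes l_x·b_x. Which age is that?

5

Expected offspring if breeding at age x = l_x × b_x:
  age 1: 0.55 × 160 = 88.000
  age 2: 0.31 × 273 = 84.630
  age 3: 0.20 × 460 = 92.000
  age 4: 0.11 × 836 = 91.960
  age 5: 0.05 × 2000 = 100.000
Maximum at age 5 (100.000).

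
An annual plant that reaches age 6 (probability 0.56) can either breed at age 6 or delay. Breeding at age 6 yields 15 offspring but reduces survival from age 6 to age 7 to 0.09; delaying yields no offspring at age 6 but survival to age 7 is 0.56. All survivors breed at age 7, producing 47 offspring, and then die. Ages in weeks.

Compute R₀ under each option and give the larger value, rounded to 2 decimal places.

breed at age 6: R₀ = 0.56 × (15 + 0.09 × 47) = 0.56 × 19.2300 = 10.7688
delay to age 7: R₀ = 0.56 × (0.56 × 47) = 0.56 × 26.3200 = 14.7392
Higher: delay to age 7 (14.7392).

14.74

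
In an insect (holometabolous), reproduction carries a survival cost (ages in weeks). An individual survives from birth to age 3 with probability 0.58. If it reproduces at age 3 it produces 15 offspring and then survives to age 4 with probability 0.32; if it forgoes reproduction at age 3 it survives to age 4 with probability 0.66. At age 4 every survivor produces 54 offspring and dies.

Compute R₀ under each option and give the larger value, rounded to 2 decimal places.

20.67

breed at age 3: R₀ = 0.58 × (15 + 0.32 × 54) = 0.58 × 32.2800 = 18.7224
delay to age 4: R₀ = 0.58 × (0.66 × 54) = 0.58 × 35.6400 = 20.6712
Higher: delay to age 4 (20.6712).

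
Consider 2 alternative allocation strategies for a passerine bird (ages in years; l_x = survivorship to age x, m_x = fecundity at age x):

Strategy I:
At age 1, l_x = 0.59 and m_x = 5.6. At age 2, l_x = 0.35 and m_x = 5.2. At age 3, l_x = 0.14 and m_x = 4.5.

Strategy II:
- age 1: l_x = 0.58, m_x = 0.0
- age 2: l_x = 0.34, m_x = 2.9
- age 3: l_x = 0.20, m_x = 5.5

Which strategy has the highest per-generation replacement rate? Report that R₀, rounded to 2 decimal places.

5.75

Strategy I: R₀ = 0.59×5.6 + 0.35×5.2 + 0.14×4.5 = 5.7540
Strategy II: R₀ = 0.58×0.0 + 0.34×2.9 + 0.20×5.5 = 2.0860
Highest R₀: strategy I with 5.7540.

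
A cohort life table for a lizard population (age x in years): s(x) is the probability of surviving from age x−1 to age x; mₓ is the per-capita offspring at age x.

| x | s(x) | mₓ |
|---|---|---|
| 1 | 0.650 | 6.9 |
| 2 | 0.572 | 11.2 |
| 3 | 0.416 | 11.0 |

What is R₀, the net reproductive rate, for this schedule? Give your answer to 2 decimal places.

Survivorship from birth: l_x = s_1·s_2·…·s_x.
  l_1 = 0.65000
  l_2 = 0.37180
  l_3 = 0.15467
R₀ = Σ l_x mₓ:
  age 1: 0.65000 × 6.9 = 4.4850
  age 2: 0.37180 × 11.2 = 4.1642
  age 3: 0.15467 × 11.0 = 1.7014
R₀ = 4.4850 + 4.1642 + 1.7014 = 10.3505

10.35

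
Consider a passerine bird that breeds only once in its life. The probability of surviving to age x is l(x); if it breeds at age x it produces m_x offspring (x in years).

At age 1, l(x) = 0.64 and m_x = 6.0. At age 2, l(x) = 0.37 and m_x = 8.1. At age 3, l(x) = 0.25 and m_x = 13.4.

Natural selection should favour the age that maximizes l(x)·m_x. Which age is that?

Expected offspring if breeding at age x = l(x) × m_x:
  age 1: 0.64 × 6.0 = 3.840
  age 2: 0.37 × 8.1 = 2.997
  age 3: 0.25 × 13.4 = 3.350
Maximum at age 1 (3.840).

1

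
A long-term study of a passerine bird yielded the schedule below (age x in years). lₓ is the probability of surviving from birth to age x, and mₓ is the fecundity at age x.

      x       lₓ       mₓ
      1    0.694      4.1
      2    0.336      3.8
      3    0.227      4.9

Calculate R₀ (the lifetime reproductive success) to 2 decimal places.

5.23

R₀ = Σ lₓ mₓ:
  age 1: 0.694 × 4.1 = 2.8454
  age 2: 0.336 × 3.8 = 1.2768
  age 3: 0.227 × 4.9 = 1.1123
R₀ = 2.8454 + 1.2768 + 1.1123 = 5.2345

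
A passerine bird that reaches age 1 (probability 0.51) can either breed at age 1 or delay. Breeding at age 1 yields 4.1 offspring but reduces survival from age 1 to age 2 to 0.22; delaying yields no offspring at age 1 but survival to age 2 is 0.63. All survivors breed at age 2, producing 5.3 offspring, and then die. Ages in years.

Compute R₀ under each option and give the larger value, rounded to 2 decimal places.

2.69

breed at age 1: R₀ = 0.51 × (4.1 + 0.22 × 5.3) = 0.51 × 5.2660 = 2.6857
delay to age 2: R₀ = 0.51 × (0.63 × 5.3) = 0.51 × 3.3390 = 1.7029
Higher: breed at age 1 (2.6857).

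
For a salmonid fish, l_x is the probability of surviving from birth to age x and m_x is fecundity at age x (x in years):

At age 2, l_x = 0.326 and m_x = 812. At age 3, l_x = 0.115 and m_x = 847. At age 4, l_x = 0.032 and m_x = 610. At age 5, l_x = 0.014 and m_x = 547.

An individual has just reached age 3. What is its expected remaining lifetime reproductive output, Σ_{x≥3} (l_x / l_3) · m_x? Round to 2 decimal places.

1083.33

l_3 = 0.115. Conditional survival from age 3 to x is l_x / l_3.
  x=3: (0.115/0.115) × 847 = 847.0000
  x=4: (0.032/0.115) × 610 = 169.7391
  x=5: (0.014/0.115) × 547 = 66.5913
Sum = 847.0000 + 169.7391 + 66.5913 = 1083.3304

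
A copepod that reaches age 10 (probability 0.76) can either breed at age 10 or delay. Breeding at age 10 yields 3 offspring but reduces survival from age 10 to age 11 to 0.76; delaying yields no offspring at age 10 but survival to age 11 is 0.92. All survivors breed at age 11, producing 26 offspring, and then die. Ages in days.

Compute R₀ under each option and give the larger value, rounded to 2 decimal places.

breed at age 10: R₀ = 0.76 × (3 + 0.76 × 26) = 0.76 × 22.7600 = 17.2976
delay to age 11: R₀ = 0.76 × (0.92 × 26) = 0.76 × 23.9200 = 18.1792
Higher: delay to age 11 (18.1792).

18.18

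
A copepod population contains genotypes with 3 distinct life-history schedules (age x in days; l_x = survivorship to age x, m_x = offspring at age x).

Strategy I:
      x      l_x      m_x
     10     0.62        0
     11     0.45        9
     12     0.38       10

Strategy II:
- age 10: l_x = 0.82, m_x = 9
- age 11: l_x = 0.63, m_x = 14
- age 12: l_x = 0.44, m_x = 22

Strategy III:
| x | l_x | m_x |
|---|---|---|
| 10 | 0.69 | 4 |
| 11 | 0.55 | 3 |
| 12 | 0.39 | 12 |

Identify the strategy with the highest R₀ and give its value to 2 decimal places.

Strategy I: R₀ = 0.62×0 + 0.45×9 + 0.38×10 = 7.8500
Strategy II: R₀ = 0.82×9 + 0.63×14 + 0.44×22 = 25.8800
Strategy III: R₀ = 0.69×4 + 0.55×3 + 0.39×12 = 9.0900
Highest R₀: strategy II with 25.8800.

25.88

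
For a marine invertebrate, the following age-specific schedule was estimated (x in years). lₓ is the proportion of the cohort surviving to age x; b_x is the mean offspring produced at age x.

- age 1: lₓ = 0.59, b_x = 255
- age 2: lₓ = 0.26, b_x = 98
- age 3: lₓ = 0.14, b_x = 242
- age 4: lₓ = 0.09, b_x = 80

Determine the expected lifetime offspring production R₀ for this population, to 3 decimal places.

R₀ = Σ lₓ b_x:
  age 1: 0.59 × 255 = 150.4500
  age 2: 0.26 × 98 = 25.4800
  age 3: 0.14 × 242 = 33.8800
  age 4: 0.09 × 80 = 7.2000
R₀ = 150.4500 + 25.4800 + 33.8800 + 7.2000 = 217.0100

217.010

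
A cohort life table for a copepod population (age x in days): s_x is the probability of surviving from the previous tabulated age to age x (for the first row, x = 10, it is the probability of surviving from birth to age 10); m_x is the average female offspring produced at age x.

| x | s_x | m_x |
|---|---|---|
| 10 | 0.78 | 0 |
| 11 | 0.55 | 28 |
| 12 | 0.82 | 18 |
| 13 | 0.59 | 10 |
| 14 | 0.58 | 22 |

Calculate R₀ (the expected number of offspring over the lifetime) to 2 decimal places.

Survivorship from birth: l_x = s_10·s_11·…·s_x.
  l_10 = 0.78000
  l_11 = 0.42900
  l_12 = 0.35178
  l_13 = 0.20755
  l_14 = 0.12038
R₀ = Σ l_x m_x:
  age 10: 0.78000 × 0 = 0.0000
  age 11: 0.42900 × 28 = 12.0120
  age 12: 0.35178 × 18 = 6.3320
  age 13: 0.20755 × 10 = 2.0755
  age 14: 0.12038 × 22 = 2.6484
R₀ = 0.0000 + 12.0120 + 6.3320 + 2.0755 + 2.6484 = 23.0679

23.07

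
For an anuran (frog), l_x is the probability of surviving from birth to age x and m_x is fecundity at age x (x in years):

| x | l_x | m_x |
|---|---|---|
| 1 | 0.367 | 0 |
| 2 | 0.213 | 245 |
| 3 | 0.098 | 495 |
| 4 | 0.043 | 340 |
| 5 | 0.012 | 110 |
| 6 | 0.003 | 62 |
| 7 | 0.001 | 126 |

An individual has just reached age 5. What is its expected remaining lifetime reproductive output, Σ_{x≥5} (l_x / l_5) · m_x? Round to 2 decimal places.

136.00

l_5 = 0.012. Conditional survival from age 5 to x is l_x / l_5.
  x=5: (0.012/0.012) × 110 = 110.0000
  x=6: (0.003/0.012) × 62 = 15.5000
  x=7: (0.001/0.012) × 126 = 10.5000
Sum = 110.0000 + 15.5000 + 10.5000 = 136.0000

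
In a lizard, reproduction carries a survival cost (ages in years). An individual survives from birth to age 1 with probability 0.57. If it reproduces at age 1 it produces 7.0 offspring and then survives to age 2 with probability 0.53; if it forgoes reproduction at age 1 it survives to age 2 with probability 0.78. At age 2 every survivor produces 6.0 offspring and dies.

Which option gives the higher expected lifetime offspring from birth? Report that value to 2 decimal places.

5.80

breed at age 1: R₀ = 0.57 × (7.0 + 0.53 × 6.0) = 0.57 × 10.1800 = 5.8026
delay to age 2: R₀ = 0.57 × (0.78 × 6.0) = 0.57 × 4.6800 = 2.6676
Higher: breed at age 1 (5.8026).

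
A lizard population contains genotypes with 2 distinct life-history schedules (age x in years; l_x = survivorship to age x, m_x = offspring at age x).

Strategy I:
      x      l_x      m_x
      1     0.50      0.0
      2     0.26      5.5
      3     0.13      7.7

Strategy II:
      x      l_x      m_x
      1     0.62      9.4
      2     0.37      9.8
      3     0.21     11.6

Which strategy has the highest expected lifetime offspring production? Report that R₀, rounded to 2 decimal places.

11.89

Strategy I: R₀ = 0.50×0.0 + 0.26×5.5 + 0.13×7.7 = 2.4310
Strategy II: R₀ = 0.62×9.4 + 0.37×9.8 + 0.21×11.6 = 11.8900
Highest R₀: strategy II with 11.8900.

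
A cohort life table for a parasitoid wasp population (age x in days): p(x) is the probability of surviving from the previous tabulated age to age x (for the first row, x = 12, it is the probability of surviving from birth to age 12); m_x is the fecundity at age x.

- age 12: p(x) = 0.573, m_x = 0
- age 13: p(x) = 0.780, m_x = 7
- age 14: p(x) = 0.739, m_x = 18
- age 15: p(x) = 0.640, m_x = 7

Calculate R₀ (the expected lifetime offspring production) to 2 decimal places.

Survivorship from birth: l_x = p_12·p_13·…·p_x.
  l_12 = 0.57300
  l_13 = 0.44694
  l_14 = 0.33029
  l_15 = 0.21138
R₀ = Σ l_x m_x:
  age 12: 0.57300 × 0 = 0.0000
  age 13: 0.44694 × 7 = 3.1286
  age 14: 0.33029 × 18 = 5.9452
  age 15: 0.21138 × 7 = 1.4797
R₀ = 0.0000 + 3.1286 + 5.9452 + 1.4797 = 10.5535

10.55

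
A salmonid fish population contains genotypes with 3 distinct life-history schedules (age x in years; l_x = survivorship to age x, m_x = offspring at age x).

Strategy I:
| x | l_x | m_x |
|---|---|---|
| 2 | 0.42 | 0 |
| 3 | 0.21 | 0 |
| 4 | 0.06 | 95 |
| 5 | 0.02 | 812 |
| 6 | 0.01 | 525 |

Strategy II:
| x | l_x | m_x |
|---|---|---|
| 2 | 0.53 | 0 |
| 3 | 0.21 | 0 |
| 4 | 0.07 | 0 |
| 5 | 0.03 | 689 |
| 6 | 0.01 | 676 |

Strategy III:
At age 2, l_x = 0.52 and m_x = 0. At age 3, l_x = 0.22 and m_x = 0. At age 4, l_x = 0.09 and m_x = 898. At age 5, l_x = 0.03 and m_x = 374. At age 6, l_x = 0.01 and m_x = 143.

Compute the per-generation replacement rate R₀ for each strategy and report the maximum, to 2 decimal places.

Strategy I: R₀ = 0.42×0 + 0.21×0 + 0.06×95 + 0.02×812 + 0.01×525 = 27.1900
Strategy II: R₀ = 0.53×0 + 0.21×0 + 0.07×0 + 0.03×689 + 0.01×676 = 27.4300
Strategy III: R₀ = 0.52×0 + 0.22×0 + 0.09×898 + 0.03×374 + 0.01×143 = 93.4700
Highest R₀: strategy III with 93.4700.

93.47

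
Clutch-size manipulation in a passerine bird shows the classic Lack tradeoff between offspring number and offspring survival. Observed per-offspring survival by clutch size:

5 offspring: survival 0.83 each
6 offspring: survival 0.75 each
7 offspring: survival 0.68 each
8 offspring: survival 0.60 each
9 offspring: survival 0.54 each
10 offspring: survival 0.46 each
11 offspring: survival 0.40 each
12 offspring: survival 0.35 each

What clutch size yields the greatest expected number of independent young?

9

Expected independent young = c × s(c):
  c=5: 5 × 0.83 = 4.150
  c=6: 6 × 0.75 = 4.500
  c=7: 7 × 0.68 = 4.760
  c=8: 8 × 0.60 = 4.800
  c=9: 9 × 0.54 = 4.860
  c=10: 10 × 0.46 = 4.600
  c=11: 11 × 0.40 = 4.400
  c=12: 12 × 0.35 = 4.200
Maximum at c = 9 (4.860 independent young).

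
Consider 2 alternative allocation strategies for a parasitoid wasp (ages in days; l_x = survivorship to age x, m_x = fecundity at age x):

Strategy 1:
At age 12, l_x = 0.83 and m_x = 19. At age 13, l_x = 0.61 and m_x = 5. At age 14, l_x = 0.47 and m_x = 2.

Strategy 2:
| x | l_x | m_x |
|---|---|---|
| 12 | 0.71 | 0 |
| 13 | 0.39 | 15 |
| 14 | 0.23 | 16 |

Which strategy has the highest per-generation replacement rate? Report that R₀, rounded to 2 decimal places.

Strategy 1: R₀ = 0.83×19 + 0.61×5 + 0.47×2 = 19.7600
Strategy 2: R₀ = 0.71×0 + 0.39×15 + 0.23×16 = 9.5300
Highest R₀: strategy 1 with 19.7600.

19.76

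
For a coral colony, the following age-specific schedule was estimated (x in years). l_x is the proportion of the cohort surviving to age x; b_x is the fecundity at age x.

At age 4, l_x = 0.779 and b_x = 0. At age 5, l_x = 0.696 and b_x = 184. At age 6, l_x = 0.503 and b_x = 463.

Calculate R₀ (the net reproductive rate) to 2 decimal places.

R₀ = Σ l_x b_x:
  age 4: 0.779 × 0 = 0.0000
  age 5: 0.696 × 184 = 128.0640
  age 6: 0.503 × 463 = 232.8890
R₀ = 0.0000 + 128.0640 + 232.8890 = 360.9530

360.95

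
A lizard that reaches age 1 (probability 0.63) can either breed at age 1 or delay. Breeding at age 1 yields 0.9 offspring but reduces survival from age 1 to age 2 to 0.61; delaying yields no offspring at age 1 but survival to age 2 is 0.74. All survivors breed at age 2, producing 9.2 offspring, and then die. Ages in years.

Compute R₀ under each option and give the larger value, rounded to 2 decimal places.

breed at age 1: R₀ = 0.63 × (0.9 + 0.61 × 9.2) = 0.63 × 6.5120 = 4.1026
delay to age 2: R₀ = 0.63 × (0.74 × 9.2) = 0.63 × 6.8080 = 4.2890
Higher: delay to age 2 (4.2890).

4.29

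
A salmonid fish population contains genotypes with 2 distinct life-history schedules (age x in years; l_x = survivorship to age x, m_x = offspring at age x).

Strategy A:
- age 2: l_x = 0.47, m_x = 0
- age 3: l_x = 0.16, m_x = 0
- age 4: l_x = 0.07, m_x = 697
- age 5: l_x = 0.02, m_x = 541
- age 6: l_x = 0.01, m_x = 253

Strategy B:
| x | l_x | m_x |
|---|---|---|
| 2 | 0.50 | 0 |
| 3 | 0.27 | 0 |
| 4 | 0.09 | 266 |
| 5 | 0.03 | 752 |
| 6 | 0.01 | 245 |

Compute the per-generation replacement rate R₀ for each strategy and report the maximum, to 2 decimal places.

62.14

Strategy A: R₀ = 0.47×0 + 0.16×0 + 0.07×697 + 0.02×541 + 0.01×253 = 62.1400
Strategy B: R₀ = 0.50×0 + 0.27×0 + 0.09×266 + 0.03×752 + 0.01×245 = 48.9500
Highest R₀: strategy A with 62.1400.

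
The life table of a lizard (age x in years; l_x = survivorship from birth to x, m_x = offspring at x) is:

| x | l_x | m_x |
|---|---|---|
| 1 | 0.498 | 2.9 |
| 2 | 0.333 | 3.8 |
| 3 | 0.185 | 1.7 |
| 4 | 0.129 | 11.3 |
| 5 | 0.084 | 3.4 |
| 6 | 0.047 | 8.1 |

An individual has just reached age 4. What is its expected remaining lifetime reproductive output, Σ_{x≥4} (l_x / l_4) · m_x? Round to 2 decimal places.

16.47

l_4 = 0.129. Conditional survival from age 4 to x is l_x / l_4.
  x=4: (0.129/0.129) × 11.3 = 11.3000
  x=5: (0.084/0.129) × 3.4 = 2.2140
  x=6: (0.047/0.129) × 8.1 = 2.9512
Sum = 11.3000 + 2.2140 + 2.9512 = 16.4651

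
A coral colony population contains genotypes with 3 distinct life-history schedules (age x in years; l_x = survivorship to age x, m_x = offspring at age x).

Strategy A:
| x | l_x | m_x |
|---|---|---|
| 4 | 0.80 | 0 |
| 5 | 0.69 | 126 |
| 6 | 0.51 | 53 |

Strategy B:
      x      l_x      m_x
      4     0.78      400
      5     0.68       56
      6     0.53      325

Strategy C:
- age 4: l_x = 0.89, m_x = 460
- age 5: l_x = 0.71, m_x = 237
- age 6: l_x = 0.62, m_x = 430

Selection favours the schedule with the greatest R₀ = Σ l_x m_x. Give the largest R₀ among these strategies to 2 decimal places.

Strategy A: R₀ = 0.80×0 + 0.69×126 + 0.51×53 = 113.9700
Strategy B: R₀ = 0.78×400 + 0.68×56 + 0.53×325 = 522.3300
Strategy C: R₀ = 0.89×460 + 0.71×237 + 0.62×430 = 844.2700
Highest R₀: strategy C with 844.2700.

844.27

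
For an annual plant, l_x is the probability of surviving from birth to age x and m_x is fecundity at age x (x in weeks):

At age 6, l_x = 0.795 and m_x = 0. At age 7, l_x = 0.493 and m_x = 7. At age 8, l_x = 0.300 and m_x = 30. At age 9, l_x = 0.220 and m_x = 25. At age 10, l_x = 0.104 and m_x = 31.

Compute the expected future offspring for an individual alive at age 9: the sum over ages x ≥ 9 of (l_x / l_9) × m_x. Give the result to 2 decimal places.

39.65

l_9 = 0.220. Conditional survival from age 9 to x is l_x / l_9.
  x=9: (0.220/0.220) × 25 = 25.0000
  x=10: (0.104/0.220) × 31 = 14.6545
Sum = 25.0000 + 14.6545 = 39.6545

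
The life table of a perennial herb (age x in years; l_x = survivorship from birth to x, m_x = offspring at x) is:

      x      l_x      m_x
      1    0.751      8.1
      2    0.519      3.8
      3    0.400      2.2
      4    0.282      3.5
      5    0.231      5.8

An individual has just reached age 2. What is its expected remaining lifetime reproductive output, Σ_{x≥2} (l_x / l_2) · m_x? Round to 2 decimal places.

9.98

l_2 = 0.519. Conditional survival from age 2 to x is l_x / l_2.
  x=2: (0.519/0.519) × 3.8 = 3.8000
  x=3: (0.400/0.519) × 2.2 = 1.6956
  x=4: (0.282/0.519) × 3.5 = 1.9017
  x=5: (0.231/0.519) × 5.8 = 2.5815
Sum = 3.8000 + 1.6956 + 1.9017 + 2.5815 = 9.9788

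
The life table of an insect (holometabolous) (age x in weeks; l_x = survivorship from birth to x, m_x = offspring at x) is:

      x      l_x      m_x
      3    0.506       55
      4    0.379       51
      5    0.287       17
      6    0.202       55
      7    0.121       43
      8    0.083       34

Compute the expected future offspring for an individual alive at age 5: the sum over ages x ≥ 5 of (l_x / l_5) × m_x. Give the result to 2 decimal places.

l_5 = 0.287. Conditional survival from age 5 to x is l_x / l_5.
  x=5: (0.287/0.287) × 17 = 17.0000
  x=6: (0.202/0.287) × 55 = 38.7108
  x=7: (0.121/0.287) × 43 = 18.1289
  x=8: (0.083/0.287) × 34 = 9.8328
Sum = 17.0000 + 38.7108 + 18.1289 + 9.8328 = 83.6725

83.67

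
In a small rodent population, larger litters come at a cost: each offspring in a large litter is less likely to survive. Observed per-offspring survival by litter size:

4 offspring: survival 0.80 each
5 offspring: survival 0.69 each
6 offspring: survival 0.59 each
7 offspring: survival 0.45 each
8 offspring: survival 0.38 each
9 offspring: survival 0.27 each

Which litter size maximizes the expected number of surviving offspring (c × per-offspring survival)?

6

Expected surviving offspring = c × s(c):
  c=4: 4 × 0.80 = 3.200
  c=5: 5 × 0.69 = 3.450
  c=6: 6 × 0.59 = 3.540
  c=7: 7 × 0.45 = 3.150
  c=8: 8 × 0.38 = 3.040
  c=9: 9 × 0.27 = 2.430
Maximum at c = 6 (3.540 surviving offspring).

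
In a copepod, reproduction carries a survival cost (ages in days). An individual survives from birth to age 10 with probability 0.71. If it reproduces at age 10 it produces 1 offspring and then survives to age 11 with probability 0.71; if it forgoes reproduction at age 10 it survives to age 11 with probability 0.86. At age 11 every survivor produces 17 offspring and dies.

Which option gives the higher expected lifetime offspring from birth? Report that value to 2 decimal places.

breed at age 10: R₀ = 0.71 × (1 + 0.71 × 17) = 0.71 × 13.0700 = 9.2797
delay to age 11: R₀ = 0.71 × (0.86 × 17) = 0.71 × 14.6200 = 10.3802
Higher: delay to age 11 (10.3802).

10.38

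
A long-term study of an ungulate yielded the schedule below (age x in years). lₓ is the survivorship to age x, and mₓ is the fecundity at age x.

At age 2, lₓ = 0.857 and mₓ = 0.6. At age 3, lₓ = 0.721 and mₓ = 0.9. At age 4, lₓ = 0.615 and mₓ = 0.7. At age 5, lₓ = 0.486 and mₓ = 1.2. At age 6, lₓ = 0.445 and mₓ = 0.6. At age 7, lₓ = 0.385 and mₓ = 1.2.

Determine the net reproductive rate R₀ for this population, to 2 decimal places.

R₀ = Σ lₓ mₓ:
  age 2: 0.857 × 0.6 = 0.5142
  age 3: 0.721 × 0.9 = 0.6489
  age 4: 0.615 × 0.7 = 0.4305
  age 5: 0.486 × 1.2 = 0.5832
  age 6: 0.445 × 0.6 = 0.2670
  age 7: 0.385 × 1.2 = 0.4620
R₀ = 0.5142 + 0.6489 + 0.4305 + 0.5832 + 0.2670 + 0.4620 = 2.9058

2.91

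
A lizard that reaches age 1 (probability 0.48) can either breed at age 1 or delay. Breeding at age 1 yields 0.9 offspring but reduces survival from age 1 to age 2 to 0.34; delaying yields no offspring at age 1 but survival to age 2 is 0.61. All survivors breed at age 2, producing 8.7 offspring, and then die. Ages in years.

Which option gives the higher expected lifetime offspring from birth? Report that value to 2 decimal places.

breed at age 1: R₀ = 0.48 × (0.9 + 0.34 × 8.7) = 0.48 × 3.8580 = 1.8518
delay to age 2: R₀ = 0.48 × (0.61 × 8.7) = 0.48 × 5.3070 = 2.5474
Higher: delay to age 2 (2.5474).

2.55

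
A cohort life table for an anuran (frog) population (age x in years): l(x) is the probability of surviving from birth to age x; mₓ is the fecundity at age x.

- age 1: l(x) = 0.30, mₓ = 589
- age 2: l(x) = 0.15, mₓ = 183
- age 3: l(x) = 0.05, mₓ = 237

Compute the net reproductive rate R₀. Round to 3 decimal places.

R₀ = Σ l(x) mₓ:
  age 1: 0.30 × 589 = 176.7000
  age 2: 0.15 × 183 = 27.4500
  age 3: 0.05 × 237 = 11.8500
R₀ = 176.7000 + 27.4500 + 11.8500 = 216.0000

216.000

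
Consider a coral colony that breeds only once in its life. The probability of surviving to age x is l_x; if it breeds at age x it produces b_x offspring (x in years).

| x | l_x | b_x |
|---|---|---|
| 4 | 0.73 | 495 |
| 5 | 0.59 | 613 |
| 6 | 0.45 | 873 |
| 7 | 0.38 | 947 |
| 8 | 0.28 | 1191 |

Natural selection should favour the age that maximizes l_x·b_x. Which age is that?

6

Expected offspring if breeding at age x = l_x × b_x:
  age 4: 0.73 × 495 = 361.350
  age 5: 0.59 × 613 = 361.670
  age 6: 0.45 × 873 = 392.850
  age 7: 0.38 × 947 = 359.860
  age 8: 0.28 × 1191 = 333.480
Maximum at age 6 (392.850).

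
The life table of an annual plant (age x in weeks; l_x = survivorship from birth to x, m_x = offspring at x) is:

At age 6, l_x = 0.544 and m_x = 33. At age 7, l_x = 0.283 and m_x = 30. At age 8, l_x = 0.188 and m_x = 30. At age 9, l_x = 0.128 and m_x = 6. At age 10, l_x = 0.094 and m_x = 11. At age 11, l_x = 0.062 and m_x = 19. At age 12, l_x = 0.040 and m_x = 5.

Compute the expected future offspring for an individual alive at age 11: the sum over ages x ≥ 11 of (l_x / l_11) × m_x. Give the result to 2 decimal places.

l_11 = 0.062. Conditional survival from age 11 to x is l_x / l_11.
  x=11: (0.062/0.062) × 19 = 19.0000
  x=12: (0.040/0.062) × 5 = 3.2258
Sum = 19.0000 + 3.2258 = 22.2258

22.23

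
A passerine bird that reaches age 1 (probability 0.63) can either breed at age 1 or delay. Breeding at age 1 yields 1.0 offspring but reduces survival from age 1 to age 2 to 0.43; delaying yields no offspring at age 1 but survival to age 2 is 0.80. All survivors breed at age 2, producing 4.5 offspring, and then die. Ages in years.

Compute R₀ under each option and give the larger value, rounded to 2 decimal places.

breed at age 1: R₀ = 0.63 × (1.0 + 0.43 × 4.5) = 0.63 × 2.9350 = 1.8491
delay to age 2: R₀ = 0.63 × (0.80 × 4.5) = 0.63 × 3.6000 = 2.2680
Higher: delay to age 2 (2.2680).

2.27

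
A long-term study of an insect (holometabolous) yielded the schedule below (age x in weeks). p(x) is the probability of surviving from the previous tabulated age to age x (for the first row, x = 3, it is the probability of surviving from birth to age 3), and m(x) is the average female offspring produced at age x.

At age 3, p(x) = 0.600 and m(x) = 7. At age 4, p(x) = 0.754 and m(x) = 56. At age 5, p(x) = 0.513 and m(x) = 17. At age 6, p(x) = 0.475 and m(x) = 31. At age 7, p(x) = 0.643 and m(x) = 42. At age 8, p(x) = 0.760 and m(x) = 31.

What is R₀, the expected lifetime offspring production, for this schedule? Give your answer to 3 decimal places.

Survivorship from birth: l_x = p_3·p_4·…·p_x.
  l_3 = 0.60000
  l_4 = 0.45240
  l_5 = 0.23208
  l_6 = 0.11024
  l_7 = 0.07088
  l_8 = 0.05387
R₀ = Σ l_x m(x):
  age 3: 0.60000 × 7 = 4.2000
  age 4: 0.45240 × 56 = 25.3344
  age 5: 0.23208 × 17 = 3.9454
  age 6: 0.11024 × 31 = 3.4174
  age 7: 0.07088 × 42 = 2.9770
  age 8: 0.05387 × 31 = 1.6700
R₀ = 4.2000 + 25.3344 + 3.9454 + 3.4174 + 2.9770 + 1.6700 = 41.5441

41.544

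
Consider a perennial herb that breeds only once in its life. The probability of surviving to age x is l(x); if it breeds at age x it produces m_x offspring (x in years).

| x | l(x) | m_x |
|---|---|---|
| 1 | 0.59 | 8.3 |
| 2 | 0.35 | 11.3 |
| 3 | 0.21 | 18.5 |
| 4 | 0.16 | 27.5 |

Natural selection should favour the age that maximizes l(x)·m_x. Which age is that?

1

Expected offspring if breeding at age x = l(x) × m_x:
  age 1: 0.59 × 8.3 = 4.897
  age 2: 0.35 × 11.3 = 3.955
  age 3: 0.21 × 18.5 = 3.885
  age 4: 0.16 × 27.5 = 4.400
Maximum at age 1 (4.897).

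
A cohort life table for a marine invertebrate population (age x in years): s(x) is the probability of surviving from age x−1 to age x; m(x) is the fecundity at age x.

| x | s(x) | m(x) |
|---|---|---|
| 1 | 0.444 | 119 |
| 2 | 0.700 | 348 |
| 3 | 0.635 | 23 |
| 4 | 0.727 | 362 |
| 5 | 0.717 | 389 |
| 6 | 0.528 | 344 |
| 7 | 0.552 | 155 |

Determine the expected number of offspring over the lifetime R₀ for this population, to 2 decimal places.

Survivorship from birth: l_x = s_1·s_2·…·s_x.
  l_1 = 0.44400
  l_2 = 0.31080
  l_3 = 0.19736
  l_4 = 0.14348
  l_5 = 0.10287
  l_6 = 0.05432
  l_7 = 0.02998
R₀ = Σ l_x m(x):
  age 1: 0.44400 × 119 = 52.8360
  age 2: 0.31080 × 348 = 108.1584
  age 3: 0.19736 × 23 = 4.5393
  age 4: 0.14348 × 362 = 51.9398
  age 5: 0.10287 × 389 = 40.0164
  age 6: 0.05432 × 344 = 18.6861
  age 7: 0.02998 × 155 = 4.6469
R₀ = 52.8360 + 108.1584 + 4.5393 + 51.9398 + 40.0164 + 18.6861 + 4.6469 = 280.8229

280.82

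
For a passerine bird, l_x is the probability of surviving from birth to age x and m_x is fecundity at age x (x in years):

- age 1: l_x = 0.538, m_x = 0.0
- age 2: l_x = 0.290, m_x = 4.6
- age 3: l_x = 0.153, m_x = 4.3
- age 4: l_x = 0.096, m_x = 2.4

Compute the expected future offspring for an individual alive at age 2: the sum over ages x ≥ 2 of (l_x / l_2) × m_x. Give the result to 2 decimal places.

l_2 = 0.290. Conditional survival from age 2 to x is l_x / l_2.
  x=2: (0.290/0.290) × 4.6 = 4.6000
  x=3: (0.153/0.290) × 4.3 = 2.2686
  x=4: (0.096/0.290) × 2.4 = 0.7945
Sum = 4.6000 + 2.2686 + 0.7945 = 7.6631

7.66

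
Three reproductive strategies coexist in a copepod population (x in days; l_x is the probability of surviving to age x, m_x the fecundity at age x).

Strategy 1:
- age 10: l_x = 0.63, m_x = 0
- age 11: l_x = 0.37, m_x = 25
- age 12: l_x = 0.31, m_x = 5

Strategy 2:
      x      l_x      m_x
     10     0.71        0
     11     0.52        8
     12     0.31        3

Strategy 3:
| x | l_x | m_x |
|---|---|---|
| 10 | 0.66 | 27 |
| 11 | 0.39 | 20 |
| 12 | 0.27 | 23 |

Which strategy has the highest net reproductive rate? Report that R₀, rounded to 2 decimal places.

Strategy 1: R₀ = 0.63×0 + 0.37×25 + 0.31×5 = 10.8000
Strategy 2: R₀ = 0.71×0 + 0.52×8 + 0.31×3 = 5.0900
Strategy 3: R₀ = 0.66×27 + 0.39×20 + 0.27×23 = 31.8300
Highest R₀: strategy 3 with 31.8300.

31.83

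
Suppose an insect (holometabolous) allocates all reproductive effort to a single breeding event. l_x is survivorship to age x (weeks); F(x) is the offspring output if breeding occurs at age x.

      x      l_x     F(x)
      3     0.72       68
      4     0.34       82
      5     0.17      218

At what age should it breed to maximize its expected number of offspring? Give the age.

3

Expected offspring if breeding at age x = l_x × F(x):
  age 3: 0.72 × 68 = 48.960
  age 4: 0.34 × 82 = 27.880
  age 5: 0.17 × 218 = 37.060
Maximum at age 3 (48.960).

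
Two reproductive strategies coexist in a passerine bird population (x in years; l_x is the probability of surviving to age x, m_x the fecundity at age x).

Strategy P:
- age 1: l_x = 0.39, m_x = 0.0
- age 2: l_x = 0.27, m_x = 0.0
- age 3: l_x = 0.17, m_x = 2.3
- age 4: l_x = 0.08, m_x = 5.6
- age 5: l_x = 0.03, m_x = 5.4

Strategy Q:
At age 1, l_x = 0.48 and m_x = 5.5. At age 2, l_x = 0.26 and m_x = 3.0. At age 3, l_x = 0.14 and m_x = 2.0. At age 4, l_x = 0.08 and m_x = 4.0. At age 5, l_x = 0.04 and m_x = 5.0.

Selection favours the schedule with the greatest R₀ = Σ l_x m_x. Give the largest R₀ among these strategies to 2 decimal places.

4.22

Strategy P: R₀ = 0.39×0.0 + 0.27×0.0 + 0.17×2.3 + 0.08×5.6 + 0.03×5.4 = 1.0010
Strategy Q: R₀ = 0.48×5.5 + 0.26×3.0 + 0.14×2.0 + 0.08×4.0 + 0.04×5.0 = 4.2200
Highest R₀: strategy Q with 4.2200.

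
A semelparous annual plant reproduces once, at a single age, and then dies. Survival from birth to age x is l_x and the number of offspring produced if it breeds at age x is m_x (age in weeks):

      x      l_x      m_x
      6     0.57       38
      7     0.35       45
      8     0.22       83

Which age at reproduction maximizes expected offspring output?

Expected offspring if breeding at age x = l_x × m_x:
  age 6: 0.57 × 38 = 21.660
  age 7: 0.35 × 45 = 15.750
  age 8: 0.22 × 83 = 18.260
Maximum at age 6 (21.660).

6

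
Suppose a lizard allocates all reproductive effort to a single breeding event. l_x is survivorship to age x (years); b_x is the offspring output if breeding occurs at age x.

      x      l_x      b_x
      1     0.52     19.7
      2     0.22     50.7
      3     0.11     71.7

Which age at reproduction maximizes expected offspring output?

Expected offspring if breeding at age x = l_x × b_x:
  age 1: 0.52 × 19.7 = 10.244
  age 2: 0.22 × 50.7 = 11.154
  age 3: 0.11 × 71.7 = 7.887
Maximum at age 2 (11.154).

2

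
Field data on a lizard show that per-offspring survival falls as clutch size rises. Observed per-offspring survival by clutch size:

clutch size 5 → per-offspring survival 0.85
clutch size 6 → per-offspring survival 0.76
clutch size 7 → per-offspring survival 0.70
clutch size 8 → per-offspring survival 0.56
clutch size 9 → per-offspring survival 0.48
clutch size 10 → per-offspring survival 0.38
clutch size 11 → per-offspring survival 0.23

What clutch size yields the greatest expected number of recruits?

Expected recruits = c × s(c):
  c=5: 5 × 0.85 = 4.250
  c=6: 6 × 0.76 = 4.560
  c=7: 7 × 0.70 = 4.900
  c=8: 8 × 0.56 = 4.480
  c=9: 9 × 0.48 = 4.320
  c=10: 10 × 0.38 = 3.800
  c=11: 11 × 0.23 = 2.530
Maximum at c = 7 (4.900 recruits).

7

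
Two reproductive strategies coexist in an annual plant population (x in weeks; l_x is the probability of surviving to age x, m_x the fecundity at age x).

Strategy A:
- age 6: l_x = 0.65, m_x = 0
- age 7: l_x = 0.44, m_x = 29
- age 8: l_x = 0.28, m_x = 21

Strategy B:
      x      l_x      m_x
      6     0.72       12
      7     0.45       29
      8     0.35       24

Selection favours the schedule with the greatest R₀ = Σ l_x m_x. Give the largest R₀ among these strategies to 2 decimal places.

Strategy A: R₀ = 0.65×0 + 0.44×29 + 0.28×21 = 18.6400
Strategy B: R₀ = 0.72×12 + 0.45×29 + 0.35×24 = 30.0900
Highest R₀: strategy B with 30.0900.

30.09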